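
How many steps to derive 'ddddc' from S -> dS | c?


Derivation: S => dS => ddS => dddS => ddddS => ddddc
Steps: 5


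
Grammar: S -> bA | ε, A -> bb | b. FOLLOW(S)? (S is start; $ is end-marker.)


$ ∈ FOLLOW(S). For each A -> αBβ: add FIRST(β)\{ε} to FOLLOW(B); if β nullable, add FOLLOW(A).
FOLLOW(S) = {$}


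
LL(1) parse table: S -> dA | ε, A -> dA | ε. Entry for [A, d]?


For [A, d]: 'd' ∈ FIRST(dA)
Entry: A -> dA


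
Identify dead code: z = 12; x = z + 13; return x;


z is read by x's definition; x is returned
No dead code


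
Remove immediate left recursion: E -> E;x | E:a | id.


Left-recursive alternatives: E;x, E:a; non-recursive: id
Introduce E': E -> idE', E' -> ;xE' | :aE' | ε


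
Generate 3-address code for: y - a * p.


Break into single-operator statements:
t1 = a * p
t2 = y - t1


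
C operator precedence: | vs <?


'<' is relational (level 7); '|' is bitwise OR (level 3)
Higher level binds tighter
'<' has higher precedence than '|'


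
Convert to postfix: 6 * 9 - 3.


Left to right (same or higher precedence on left)
Postfix: 6 9 * 3 -


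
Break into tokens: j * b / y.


Scan left to right, longest-match per lexeme
Tokens: ID(j), OP(*), ID(b), OP(/), ID(y)


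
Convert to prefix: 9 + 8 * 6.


'*' binds tighter: tree is (+ 9 (* 8 6))
Prefix: + 9 * 8 6


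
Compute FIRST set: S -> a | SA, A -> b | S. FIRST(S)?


Per alternative of S: FIRST(a) = {a}; FIRST(SA) = {a}
FIRST(S) = {a}


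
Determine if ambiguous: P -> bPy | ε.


balanced b^n…y^n: each string has a unique parse
Unambiguous


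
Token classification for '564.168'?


Pattern: digits with a decimal point
Type: FLOAT_LITERAL


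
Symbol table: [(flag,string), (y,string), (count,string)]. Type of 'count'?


Lookup 'count' → type string


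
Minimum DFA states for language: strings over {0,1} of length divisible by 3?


Track length mod 3: states 0..2, accept at 0
Minimal DFA: 3 states


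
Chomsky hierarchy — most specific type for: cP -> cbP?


LHS has context (more than one symbol) and |LHS| ≤ |RHS|
Classification: Type 1 (Context-Sensitive)


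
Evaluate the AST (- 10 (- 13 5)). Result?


Evaluate inner: (- 13 5) = 8
Evaluate root: (- 10 8) = 2
Result: 2


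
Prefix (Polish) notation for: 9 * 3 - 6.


left-to-right (same/higher precedence on left): tree is (- (* 9 3) 6)
Prefix: - * 9 3 6


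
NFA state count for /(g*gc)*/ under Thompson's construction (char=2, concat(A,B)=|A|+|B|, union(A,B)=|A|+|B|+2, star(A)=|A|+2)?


Syntax tree has 3 char leaf(s), 0 union(s), 2 star(s)
chars contribute 3×2 = 6; each union adds +2; each star adds +2
Total: 6 + 0 + 4 = 10 states


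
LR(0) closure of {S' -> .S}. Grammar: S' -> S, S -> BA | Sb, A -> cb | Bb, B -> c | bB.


Start: S' -> .S
For each item with dot before a nonterminal B, add B -> .γ for every B-production
Closure: [S' -> .S, S -> .BA, S -> .Sb, B -> .c, B -> .bB]


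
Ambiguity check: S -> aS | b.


right-linear, alternatives start with distinct terminals 'a' vs 'b': unique leftmost derivation
Unambiguous


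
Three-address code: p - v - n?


Break into single-operator statements:
t1 = p - v
t2 = t1 - n


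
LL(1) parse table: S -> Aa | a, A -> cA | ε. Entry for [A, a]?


For [A, a]: ε is nullable and 'a' ∈ FOLLOW(A)
Entry: A -> ε


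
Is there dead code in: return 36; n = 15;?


statement follows a return and is unreachable
Dead: 'n = 15'


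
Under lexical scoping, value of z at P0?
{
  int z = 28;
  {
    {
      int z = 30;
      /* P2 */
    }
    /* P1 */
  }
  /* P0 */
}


z declared in the same block as P0
z = 28


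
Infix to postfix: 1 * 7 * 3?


Left to right (same or higher precedence on left)
Postfix: 1 7 * 3 *


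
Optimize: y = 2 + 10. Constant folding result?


2 + 10 = 12 at compile time
Optimized: y = 12


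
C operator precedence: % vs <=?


'%' is multiplicative (level 10); '<=' is relational (level 7)
Higher level binds tighter
'%' has higher precedence than '<='


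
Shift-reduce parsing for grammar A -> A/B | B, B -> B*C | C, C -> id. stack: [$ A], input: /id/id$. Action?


shift '/' to continue A -> A/B
Action: shift


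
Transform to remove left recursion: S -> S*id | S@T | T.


Left-recursive alternatives: S*id, S@T; non-recursive: T
Introduce S': S -> TS', S' -> *idS' | @TS' | ε


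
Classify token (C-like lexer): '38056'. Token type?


Pattern: digits only
Type: INTEGER_LITERAL


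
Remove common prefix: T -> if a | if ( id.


Common prefix: 'if'
Factored: T -> if T', T' -> a | ( id


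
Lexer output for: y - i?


Scan left to right, longest-match per lexeme
Tokens: ID(y), OP(-), ID(i)


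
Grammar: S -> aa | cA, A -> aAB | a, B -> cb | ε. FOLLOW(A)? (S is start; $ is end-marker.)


$ ∈ FOLLOW(S). For each A -> αBβ: add FIRST(β)\{ε} to FOLLOW(B); if β nullable, add FOLLOW(A).
FOLLOW(A) = {$, c}


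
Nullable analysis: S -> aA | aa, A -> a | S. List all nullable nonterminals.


A nonterminal is nullable iff some alternative derives ε (directly, or every symbol in it is nullable)
Nullable: {}


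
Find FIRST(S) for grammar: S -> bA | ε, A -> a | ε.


Per alternative of S: FIRST(bA) = {b}; FIRST(ε) = {ε}
FIRST(S) = {b, ε}


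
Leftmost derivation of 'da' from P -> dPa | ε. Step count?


Derivation: P => dPa => da
Steps: 2


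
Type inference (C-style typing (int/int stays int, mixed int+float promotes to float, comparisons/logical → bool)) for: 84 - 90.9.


Operand types: int - float
Rule: mixed int/float promotes to float; int/int stays int
Result type: float


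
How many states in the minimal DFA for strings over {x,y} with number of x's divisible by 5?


Track (count of x) mod 5: states 0..4, accept at 0
Minimal DFA: 5 states


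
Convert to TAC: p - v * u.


Break into single-operator statements:
t1 = v * u
t2 = p - t1


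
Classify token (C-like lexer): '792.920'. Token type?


Pattern: digits with a decimal point
Type: FLOAT_LITERAL


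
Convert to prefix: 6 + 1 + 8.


left-to-right (same/higher precedence on left): tree is (+ (+ 6 1) 8)
Prefix: + + 6 1 8


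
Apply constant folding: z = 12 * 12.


12 * 12 = 144 at compile time
Optimized: z = 144


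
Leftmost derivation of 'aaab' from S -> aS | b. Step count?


Derivation: S => aS => aaS => aaaS => aaab
Steps: 4


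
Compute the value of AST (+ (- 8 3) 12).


Evaluate inner: (- 8 3) = 5
Evaluate root: (+ 5 12) = 17
Result: 17


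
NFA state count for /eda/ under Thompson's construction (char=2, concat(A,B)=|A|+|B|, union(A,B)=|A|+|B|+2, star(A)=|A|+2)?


Syntax tree has 3 char leaf(s), 0 union(s), 0 star(s)
chars contribute 3×2 = 6; each union adds +2; each star adds +2
Total: 6 + 0 + 0 = 6 states


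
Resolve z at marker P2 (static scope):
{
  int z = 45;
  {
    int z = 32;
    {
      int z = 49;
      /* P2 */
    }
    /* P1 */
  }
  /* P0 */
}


z declared in the same block as P2
z = 49


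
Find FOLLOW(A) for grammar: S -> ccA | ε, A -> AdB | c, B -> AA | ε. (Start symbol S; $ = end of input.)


$ ∈ FOLLOW(S). For each A -> αBβ: add FIRST(β)\{ε} to FOLLOW(B); if β nullable, add FOLLOW(A).
FOLLOW(A) = {$, c, d}


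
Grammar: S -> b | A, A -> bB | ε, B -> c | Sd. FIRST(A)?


Per alternative of A: FIRST(bB) = {b}; FIRST(ε) = {ε}
FIRST(A) = {b, ε}


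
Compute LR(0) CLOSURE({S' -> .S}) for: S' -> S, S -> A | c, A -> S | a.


Start: S' -> .S
For each item with dot before a nonterminal B, add B -> .γ for every B-production
Closure: [S' -> .S, S -> .A, S -> .c, A -> .S, A -> .a]


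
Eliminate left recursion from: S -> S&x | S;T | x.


Left-recursive alternatives: S&x, S;T; non-recursive: x
Introduce S': S -> xS', S' -> &xS' | ;TS' | ε


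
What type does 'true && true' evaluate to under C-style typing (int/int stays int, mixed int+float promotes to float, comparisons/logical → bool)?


Operand types: bool && bool
Rule: logical operators take bool operands and yield bool
Result type: bool


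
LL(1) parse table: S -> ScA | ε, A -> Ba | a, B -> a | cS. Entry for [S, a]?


For [S, a]: ε is nullable and 'a' ∈ FOLLOW(S)
Entry: S -> ε


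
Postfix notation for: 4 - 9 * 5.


* has higher precedence, evaluate 9*5 first
Postfix: 4 9 5 * -


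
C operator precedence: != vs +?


'+' is additive (level 9); '!=' is equality (level 6)
Higher level binds tighter
'+' has higher precedence than '!='


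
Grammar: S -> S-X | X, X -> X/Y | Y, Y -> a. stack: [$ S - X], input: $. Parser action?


handle 'S-X' on top; lookahead ∈ FOLLOW(S) = {-, $}
Action: reduce (S -> S-X)


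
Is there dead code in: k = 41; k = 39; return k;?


first assignment to k is overwritten before any read
Dead: 'k = 41'


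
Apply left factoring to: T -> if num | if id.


Common prefix: 'if'
Factored: T -> if T', T' -> num | id


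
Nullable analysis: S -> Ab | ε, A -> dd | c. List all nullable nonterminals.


A nonterminal is nullable iff some alternative derives ε (directly, or every symbol in it is nullable)
Nullable: {S}


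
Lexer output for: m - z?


Scan left to right, longest-match per lexeme
Tokens: ID(m), OP(-), ID(z)


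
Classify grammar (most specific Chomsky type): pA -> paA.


LHS has context (more than one symbol) and |LHS| ≤ |RHS|
Classification: Type 1 (Context-Sensitive)


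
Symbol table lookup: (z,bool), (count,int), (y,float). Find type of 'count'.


Lookup 'count' → type int


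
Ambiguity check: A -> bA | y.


right-linear, alternatives start with distinct terminals 'b' vs 'y': unique leftmost derivation
Unambiguous


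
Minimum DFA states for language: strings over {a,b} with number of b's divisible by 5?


Track (count of b) mod 5: states 0..4, accept at 0
Minimal DFA: 5 states


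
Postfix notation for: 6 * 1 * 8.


Left to right (same or higher precedence on left)
Postfix: 6 1 * 8 *


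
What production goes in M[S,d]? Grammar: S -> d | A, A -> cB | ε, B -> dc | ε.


For [S, d]: 'd' ∈ FIRST(d)
Entry: S -> d


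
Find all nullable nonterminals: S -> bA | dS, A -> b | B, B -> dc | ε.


A nonterminal is nullable iff some alternative derives ε (directly, or every symbol in it is nullable)
Nullable: {A, B}


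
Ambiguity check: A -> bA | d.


right-linear, alternatives start with distinct terminals 'b' vs 'd': unique leftmost derivation
Unambiguous


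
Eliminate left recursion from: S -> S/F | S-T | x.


Left-recursive alternatives: S/F, S-T; non-recursive: x
Introduce S': S -> xS', S' -> /FS' | -TS' | ε


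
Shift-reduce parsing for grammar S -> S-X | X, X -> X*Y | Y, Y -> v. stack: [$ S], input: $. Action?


start symbol S on stack, input exhausted
Action: accept


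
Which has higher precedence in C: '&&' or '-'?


'-' is additive (level 9); '&&' is logical AND (level 2)
Higher level binds tighter
'-' has higher precedence than '&&'


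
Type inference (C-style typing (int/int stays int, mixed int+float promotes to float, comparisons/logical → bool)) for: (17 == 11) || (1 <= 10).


Operand types: bool || bool
Rule: logical operators take bool operands and yield bool
Result type: bool


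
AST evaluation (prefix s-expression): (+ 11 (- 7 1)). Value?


Evaluate inner: (- 7 1) = 6
Evaluate root: (+ 11 6) = 17
Result: 17


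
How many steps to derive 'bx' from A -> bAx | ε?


Derivation: A => bAx => bx
Steps: 2


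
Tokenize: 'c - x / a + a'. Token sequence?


Scan left to right, longest-match per lexeme
Tokens: ID(c), OP(-), ID(x), OP(/), ID(a), OP(+), ID(a)


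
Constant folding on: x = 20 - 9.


20 - 9 = 11 at compile time
Optimized: x = 11


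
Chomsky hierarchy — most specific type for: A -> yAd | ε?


Single nonterminal LHS, but y^n d^n is not regular
Classification: Type 2 (Context-Free)


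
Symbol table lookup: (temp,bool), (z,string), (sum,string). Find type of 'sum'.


Lookup 'sum' → type string


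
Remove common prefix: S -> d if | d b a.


Common prefix: 'd'
Factored: S -> d S', S' -> if | b a


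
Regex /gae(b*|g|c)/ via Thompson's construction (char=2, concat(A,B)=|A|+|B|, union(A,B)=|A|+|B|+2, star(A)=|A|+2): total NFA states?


Syntax tree has 6 char leaf(s), 2 union(s), 1 star(s)
chars contribute 6×2 = 12; each union adds +2; each star adds +2
Total: 12 + 4 + 2 = 18 states


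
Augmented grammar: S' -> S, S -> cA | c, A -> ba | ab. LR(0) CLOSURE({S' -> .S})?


Start: S' -> .S
For each item with dot before a nonterminal B, add B -> .γ for every B-production
Closure: [S' -> .S, S -> .cA, S -> .c]


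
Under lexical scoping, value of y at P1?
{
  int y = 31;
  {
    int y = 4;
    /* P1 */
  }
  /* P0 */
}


y declared in the same block as P1
y = 4


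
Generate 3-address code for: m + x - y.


Break into single-operator statements:
t1 = m + x
t2 = t1 - y


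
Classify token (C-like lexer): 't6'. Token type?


Pattern: letter/underscore followed by alphanumerics, not a keyword
Type: IDENTIFIER


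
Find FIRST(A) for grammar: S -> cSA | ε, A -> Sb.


Per alternative of A: FIRST(Sb) = {b, c}
FIRST(A) = {b, c}


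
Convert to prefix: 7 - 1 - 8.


left-to-right (same/higher precedence on left): tree is (- (- 7 1) 8)
Prefix: - - 7 1 8


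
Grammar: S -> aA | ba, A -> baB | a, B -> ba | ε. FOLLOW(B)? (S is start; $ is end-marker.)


$ ∈ FOLLOW(S). For each A -> αBβ: add FIRST(β)\{ε} to FOLLOW(B); if β nullable, add FOLLOW(A).
FOLLOW(B) = {$}


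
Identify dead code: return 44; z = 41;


statement follows a return and is unreachable
Dead: 'z = 41'


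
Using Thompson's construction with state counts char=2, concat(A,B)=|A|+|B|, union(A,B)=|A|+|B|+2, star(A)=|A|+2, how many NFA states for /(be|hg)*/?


Syntax tree has 4 char leaf(s), 1 union(s), 1 star(s)
chars contribute 4×2 = 8; each union adds +2; each star adds +2
Total: 8 + 2 + 2 = 12 states


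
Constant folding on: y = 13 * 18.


13 * 18 = 234 at compile time
Optimized: y = 234


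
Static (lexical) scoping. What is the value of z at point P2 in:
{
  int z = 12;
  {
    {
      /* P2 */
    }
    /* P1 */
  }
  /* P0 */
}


P2's block does not declare z; resolves to the enclosing declaration at depth 0
z = 12


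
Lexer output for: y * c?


Scan left to right, longest-match per lexeme
Tokens: ID(y), OP(*), ID(c)


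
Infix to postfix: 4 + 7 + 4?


Left to right (same or higher precedence on left)
Postfix: 4 7 + 4 +


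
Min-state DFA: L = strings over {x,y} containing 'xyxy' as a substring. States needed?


KMP-style automaton: 4 progress states + 1 absorbing accept = 5
Minimal DFA: 5 states


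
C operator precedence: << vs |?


'<<' is shift (level 8); '|' is bitwise OR (level 3)
Higher level binds tighter
'<<' has higher precedence than '|'


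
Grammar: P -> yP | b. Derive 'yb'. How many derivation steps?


Derivation: P => yP => yb
Steps: 2


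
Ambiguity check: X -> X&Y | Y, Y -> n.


precedence layered via separate nonterminal Y: deterministic
Unambiguous


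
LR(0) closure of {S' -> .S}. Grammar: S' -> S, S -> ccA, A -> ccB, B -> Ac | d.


Start: S' -> .S
For each item with dot before a nonterminal B, add B -> .γ for every B-production
Closure: [S' -> .S, S -> .ccA]


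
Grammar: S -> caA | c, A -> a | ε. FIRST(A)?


Per alternative of A: FIRST(a) = {a}; FIRST(ε) = {ε}
FIRST(A) = {a, ε}


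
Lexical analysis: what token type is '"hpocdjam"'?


Pattern: double-quoted sequence
Type: STRING_LITERAL


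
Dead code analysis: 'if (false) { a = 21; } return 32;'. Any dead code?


condition is constant false, so the whole block is unreachable
Dead: 'if (false) { a = 21; }'


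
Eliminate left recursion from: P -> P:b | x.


Left-recursive alternatives: P:b; non-recursive: x
Introduce P': P -> xP', P' -> :bP' | ε


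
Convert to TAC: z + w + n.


Break into single-operator statements:
t1 = z + w
t2 = t1 + n


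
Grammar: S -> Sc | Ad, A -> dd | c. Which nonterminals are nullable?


A nonterminal is nullable iff some alternative derives ε (directly, or every symbol in it is nullable)
Nullable: {}


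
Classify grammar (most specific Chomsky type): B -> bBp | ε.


Single nonterminal LHS, but b^n p^n is not regular
Classification: Type 2 (Context-Free)


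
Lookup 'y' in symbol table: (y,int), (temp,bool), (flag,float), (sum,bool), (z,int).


Lookup 'y' → type int


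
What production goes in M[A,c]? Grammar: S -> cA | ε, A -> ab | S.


For [A, c]: 'c' ∈ FIRST(S)
Entry: A -> S


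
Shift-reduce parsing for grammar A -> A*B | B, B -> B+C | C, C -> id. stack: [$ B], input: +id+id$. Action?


shift '+' to continue B -> B+C
Action: shift


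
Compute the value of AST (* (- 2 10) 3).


Evaluate inner: (- 2 10) = -8
Evaluate root: (* -8 3) = -24
Result: -24


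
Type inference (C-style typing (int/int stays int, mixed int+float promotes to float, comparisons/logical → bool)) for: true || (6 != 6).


Operand types: bool || bool
Rule: logical operators take bool operands and yield bool
Result type: bool


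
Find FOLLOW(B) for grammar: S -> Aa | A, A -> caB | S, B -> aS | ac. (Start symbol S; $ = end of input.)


$ ∈ FOLLOW(S). For each A -> αBβ: add FIRST(β)\{ε} to FOLLOW(B); if β nullable, add FOLLOW(A).
FOLLOW(B) = {$, a}


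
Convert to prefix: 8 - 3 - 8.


left-to-right (same/higher precedence on left): tree is (- (- 8 3) 8)
Prefix: - - 8 3 8


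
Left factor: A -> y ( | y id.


Common prefix: 'y'
Factored: A -> y A', A' -> ( | id


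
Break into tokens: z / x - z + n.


Scan left to right, longest-match per lexeme
Tokens: ID(z), OP(/), ID(x), OP(-), ID(z), OP(+), ID(n)


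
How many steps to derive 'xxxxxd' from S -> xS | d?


Derivation: S => xS => xxS => xxxS => xxxxS => xxxxxS => xxxxxd
Steps: 6


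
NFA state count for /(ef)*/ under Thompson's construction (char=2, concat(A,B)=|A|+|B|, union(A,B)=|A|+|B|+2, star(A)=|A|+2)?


Syntax tree has 2 char leaf(s), 0 union(s), 1 star(s)
chars contribute 2×2 = 4; each union adds +2; each star adds +2
Total: 4 + 0 + 2 = 6 states


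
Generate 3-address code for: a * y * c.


Break into single-operator statements:
t1 = a * y
t2 = t1 * c


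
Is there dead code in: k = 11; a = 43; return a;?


k is assigned but never read
Dead: 'k = 11'


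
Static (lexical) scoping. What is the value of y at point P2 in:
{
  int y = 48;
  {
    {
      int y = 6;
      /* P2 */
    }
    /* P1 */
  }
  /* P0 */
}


y declared in the same block as P2
y = 6


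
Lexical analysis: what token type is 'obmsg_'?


Pattern: letter/underscore followed by alphanumerics, not a keyword
Type: IDENTIFIER


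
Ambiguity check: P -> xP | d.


right-linear, alternatives start with distinct terminals 'x' vs 'd': unique leftmost derivation
Unambiguous


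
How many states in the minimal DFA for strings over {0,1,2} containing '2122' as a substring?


KMP-style automaton: 4 progress states + 1 absorbing accept = 5
Minimal DFA: 5 states


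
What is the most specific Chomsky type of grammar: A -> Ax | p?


Left-linear: every RHS is a terminal or one nonterminal followed by a terminal
Classification: Type 3 (Regular)


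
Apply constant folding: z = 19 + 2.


19 + 2 = 21 at compile time
Optimized: z = 21


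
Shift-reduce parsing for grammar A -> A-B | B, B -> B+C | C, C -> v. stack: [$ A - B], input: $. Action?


handle 'A-B' on top; lookahead ∈ FOLLOW(A) = {-, $}
Action: reduce (A -> A-B)


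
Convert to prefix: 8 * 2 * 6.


left-to-right (same/higher precedence on left): tree is (* (* 8 2) 6)
Prefix: * * 8 2 6


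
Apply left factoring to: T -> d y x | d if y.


Common prefix: 'd'
Factored: T -> d T', T' -> y x | if y


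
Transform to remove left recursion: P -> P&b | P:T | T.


Left-recursive alternatives: P&b, P:T; non-recursive: T
Introduce P': P -> TP', P' -> &bP' | :TP' | ε


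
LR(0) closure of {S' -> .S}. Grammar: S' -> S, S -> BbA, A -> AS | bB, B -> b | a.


Start: S' -> .S
For each item with dot before a nonterminal B, add B -> .γ for every B-production
Closure: [S' -> .S, S -> .BbA, B -> .b, B -> .a]


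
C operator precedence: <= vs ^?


'<=' is relational (level 7); '^' is bitwise XOR (level 4)
Higher level binds tighter
'<=' has higher precedence than '^'


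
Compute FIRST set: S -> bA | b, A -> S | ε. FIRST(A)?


Per alternative of A: FIRST(S) = {b}; FIRST(ε) = {ε}
FIRST(A) = {b, ε}


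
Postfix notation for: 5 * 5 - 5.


Left to right (same or higher precedence on left)
Postfix: 5 5 * 5 -


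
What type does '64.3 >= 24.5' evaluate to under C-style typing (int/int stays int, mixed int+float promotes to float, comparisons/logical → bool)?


Operand types: float >= float
Rule: comparison yields bool
Result type: bool


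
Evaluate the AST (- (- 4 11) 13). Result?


Evaluate inner: (- 4 11) = -7
Evaluate root: (- -7 13) = -20
Result: -20


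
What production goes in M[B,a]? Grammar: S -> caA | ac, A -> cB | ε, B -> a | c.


For [B, a]: 'a' ∈ FIRST(a)
Entry: B -> a


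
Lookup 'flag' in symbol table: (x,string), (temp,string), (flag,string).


Lookup 'flag' → type string


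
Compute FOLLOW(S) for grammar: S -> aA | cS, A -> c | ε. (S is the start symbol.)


$ ∈ FOLLOW(S). For each A -> αBβ: add FIRST(β)\{ε} to FOLLOW(B); if β nullable, add FOLLOW(A).
FOLLOW(S) = {$}


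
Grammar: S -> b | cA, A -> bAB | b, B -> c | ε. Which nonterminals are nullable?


A nonterminal is nullable iff some alternative derives ε (directly, or every symbol in it is nullable)
Nullable: {B}


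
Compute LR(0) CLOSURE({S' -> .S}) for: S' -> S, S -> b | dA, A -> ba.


Start: S' -> .S
For each item with dot before a nonterminal B, add B -> .γ for every B-production
Closure: [S' -> .S, S -> .b, S -> .dA]


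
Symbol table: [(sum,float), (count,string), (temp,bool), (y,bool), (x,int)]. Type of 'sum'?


Lookup 'sum' → type float


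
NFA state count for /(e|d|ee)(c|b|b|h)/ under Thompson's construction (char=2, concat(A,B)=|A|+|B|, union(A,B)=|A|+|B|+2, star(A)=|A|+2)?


Syntax tree has 8 char leaf(s), 5 union(s), 0 star(s)
chars contribute 8×2 = 16; each union adds +2; each star adds +2
Total: 16 + 10 + 0 = 26 states


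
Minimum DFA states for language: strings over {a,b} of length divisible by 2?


Track length mod 2: states 0..1, accept at 0
Minimal DFA: 2 states


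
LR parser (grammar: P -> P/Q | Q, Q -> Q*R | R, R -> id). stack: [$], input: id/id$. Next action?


no handle on stack; shift 'id'
Action: shift


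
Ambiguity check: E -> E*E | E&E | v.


'v*v&v' has two parse trees (no precedence encoded between * and &)
Ambiguous


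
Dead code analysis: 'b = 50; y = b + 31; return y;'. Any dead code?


b is read by y's definition; y is returned
No dead code


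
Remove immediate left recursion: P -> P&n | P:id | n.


Left-recursive alternatives: P&n, P:id; non-recursive: n
Introduce P': P -> nP', P' -> &nP' | :idP' | ε


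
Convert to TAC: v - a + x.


Break into single-operator statements:
t1 = v - a
t2 = t1 + x


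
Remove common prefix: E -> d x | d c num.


Common prefix: 'd'
Factored: E -> d E', E' -> x | c num


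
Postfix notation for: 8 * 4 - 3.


Left to right (same or higher precedence on left)
Postfix: 8 4 * 3 -


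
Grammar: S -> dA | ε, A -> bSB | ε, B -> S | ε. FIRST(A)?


Per alternative of A: FIRST(bSB) = {b}; FIRST(ε) = {ε}
FIRST(A) = {b, ε}


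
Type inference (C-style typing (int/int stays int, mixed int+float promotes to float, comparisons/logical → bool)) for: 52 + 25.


Operand types: int + int
Rule: mixed int/float promotes to float; int/int stays int
Result type: int


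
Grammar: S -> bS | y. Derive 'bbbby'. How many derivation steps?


Derivation: S => bS => bbS => bbbS => bbbbS => bbbby
Steps: 5


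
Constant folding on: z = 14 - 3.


14 - 3 = 11 at compile time
Optimized: z = 11


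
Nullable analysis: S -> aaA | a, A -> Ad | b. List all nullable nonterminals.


A nonterminal is nullable iff some alternative derives ε (directly, or every symbol in it is nullable)
Nullable: {}


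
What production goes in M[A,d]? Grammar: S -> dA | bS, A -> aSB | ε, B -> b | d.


For [A, d]: ε is nullable and 'd' ∈ FOLLOW(A)
Entry: A -> ε


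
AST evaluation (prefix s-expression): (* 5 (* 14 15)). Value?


Evaluate inner: (* 14 15) = 210
Evaluate root: (* 5 210) = 1050
Result: 1050


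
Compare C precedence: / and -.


'/' is multiplicative (level 10); '-' is additive (level 9)
Higher level binds tighter
'/' has higher precedence than '-'


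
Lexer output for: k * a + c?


Scan left to right, longest-match per lexeme
Tokens: ID(k), OP(*), ID(a), OP(+), ID(c)


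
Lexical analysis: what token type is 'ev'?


Pattern: letter/underscore followed by alphanumerics, not a keyword
Type: IDENTIFIER


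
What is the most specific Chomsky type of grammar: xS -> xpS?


LHS has context (more than one symbol) and |LHS| ≤ |RHS|
Classification: Type 1 (Context-Sensitive)


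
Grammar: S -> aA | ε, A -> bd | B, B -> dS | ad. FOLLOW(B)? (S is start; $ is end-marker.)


$ ∈ FOLLOW(S). For each A -> αBβ: add FIRST(β)\{ε} to FOLLOW(B); if β nullable, add FOLLOW(A).
FOLLOW(B) = {$}


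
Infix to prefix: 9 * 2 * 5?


left-to-right (same/higher precedence on left): tree is (* (* 9 2) 5)
Prefix: * * 9 2 5


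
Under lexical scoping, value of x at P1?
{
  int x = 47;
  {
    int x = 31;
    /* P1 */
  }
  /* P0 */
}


x declared in the same block as P1
x = 31


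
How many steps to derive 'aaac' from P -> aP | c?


Derivation: P => aP => aaP => aaaP => aaac
Steps: 4


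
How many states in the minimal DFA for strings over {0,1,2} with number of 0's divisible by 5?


Track (count of 0) mod 5: states 0..4, accept at 0
Minimal DFA: 5 states


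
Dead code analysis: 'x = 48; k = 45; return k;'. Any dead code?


x is assigned but never read
Dead: 'x = 48'


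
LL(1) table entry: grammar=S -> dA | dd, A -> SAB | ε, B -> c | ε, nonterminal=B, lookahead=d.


For [B, d]: ε is nullable and 'd' ∈ FOLLOW(B)
Entry: B -> ε


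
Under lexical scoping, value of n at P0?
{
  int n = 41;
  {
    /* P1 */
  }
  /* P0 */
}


n declared in the same block as P0
n = 41


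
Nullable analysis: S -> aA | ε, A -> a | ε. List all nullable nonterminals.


A nonterminal is nullable iff some alternative derives ε (directly, or every symbol in it is nullable)
Nullable: {A, S}


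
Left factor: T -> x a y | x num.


Common prefix: 'x'
Factored: T -> x T', T' -> a y | num


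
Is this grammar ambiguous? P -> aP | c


right-linear, alternatives start with distinct terminals 'a' vs 'c': unique leftmost derivation
Unambiguous


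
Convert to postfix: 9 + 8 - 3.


Left to right (same or higher precedence on left)
Postfix: 9 8 + 3 -


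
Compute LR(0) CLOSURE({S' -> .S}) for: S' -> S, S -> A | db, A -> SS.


Start: S' -> .S
For each item with dot before a nonterminal B, add B -> .γ for every B-production
Closure: [S' -> .S, S -> .A, S -> .db, A -> .SS]


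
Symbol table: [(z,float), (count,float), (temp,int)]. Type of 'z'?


Lookup 'z' → type float


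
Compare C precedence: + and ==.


'+' is additive (level 9); '==' is equality (level 6)
Higher level binds tighter
'+' has higher precedence than '=='


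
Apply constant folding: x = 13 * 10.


13 * 10 = 130 at compile time
Optimized: x = 130


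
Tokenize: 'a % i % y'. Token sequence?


Scan left to right, longest-match per lexeme
Tokens: ID(a), OP(%), ID(i), OP(%), ID(y)


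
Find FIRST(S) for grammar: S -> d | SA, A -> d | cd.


Per alternative of S: FIRST(d) = {d}; FIRST(SA) = {d}
FIRST(S) = {d}


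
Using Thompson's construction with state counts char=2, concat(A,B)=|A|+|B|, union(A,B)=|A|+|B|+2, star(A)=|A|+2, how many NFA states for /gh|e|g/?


Syntax tree has 4 char leaf(s), 2 union(s), 0 star(s)
chars contribute 4×2 = 8; each union adds +2; each star adds +2
Total: 8 + 4 + 0 = 12 states


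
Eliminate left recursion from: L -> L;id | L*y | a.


Left-recursive alternatives: L;id, L*y; non-recursive: a
Introduce L': L -> aL', L' -> ;idL' | *yL' | ε


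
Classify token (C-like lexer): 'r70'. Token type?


Pattern: letter/underscore followed by alphanumerics, not a keyword
Type: IDENTIFIER


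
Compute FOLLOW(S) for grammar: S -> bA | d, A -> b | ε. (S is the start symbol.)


$ ∈ FOLLOW(S). For each A -> αBβ: add FIRST(β)\{ε} to FOLLOW(B); if β nullable, add FOLLOW(A).
FOLLOW(S) = {$}


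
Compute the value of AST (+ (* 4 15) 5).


Evaluate inner: (* 4 15) = 60
Evaluate root: (+ 60 5) = 65
Result: 65


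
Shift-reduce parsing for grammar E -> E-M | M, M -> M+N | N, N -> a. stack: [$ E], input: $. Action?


start symbol E on stack, input exhausted
Action: accept


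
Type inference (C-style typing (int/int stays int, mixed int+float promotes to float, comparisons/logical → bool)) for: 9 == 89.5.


Operand types: int == float
Rule: comparison yields bool
Result type: bool


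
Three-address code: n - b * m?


Break into single-operator statements:
t1 = b * m
t2 = n - t1


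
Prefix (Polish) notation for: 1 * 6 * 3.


left-to-right (same/higher precedence on left): tree is (* (* 1 6) 3)
Prefix: * * 1 6 3


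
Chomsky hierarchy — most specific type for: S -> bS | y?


Right-linear: every RHS is a terminal or a terminal followed by one nonterminal
Classification: Type 3 (Regular)


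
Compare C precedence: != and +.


'+' is additive (level 9); '!=' is equality (level 6)
Higher level binds tighter
'+' has higher precedence than '!='


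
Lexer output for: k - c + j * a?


Scan left to right, longest-match per lexeme
Tokens: ID(k), OP(-), ID(c), OP(+), ID(j), OP(*), ID(a)


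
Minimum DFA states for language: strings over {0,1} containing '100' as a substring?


KMP-style automaton: 3 progress states + 1 absorbing accept = 4
Minimal DFA: 4 states


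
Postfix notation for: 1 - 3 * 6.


* has higher precedence, evaluate 3*6 first
Postfix: 1 3 6 * -


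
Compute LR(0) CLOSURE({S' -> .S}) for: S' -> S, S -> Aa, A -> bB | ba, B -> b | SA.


Start: S' -> .S
For each item with dot before a nonterminal B, add B -> .γ for every B-production
Closure: [S' -> .S, S -> .Aa, A -> .bB, A -> .ba]


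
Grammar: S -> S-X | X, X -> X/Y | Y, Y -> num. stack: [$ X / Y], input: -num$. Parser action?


handle 'X/Y' on top
Action: reduce (X -> X/Y)


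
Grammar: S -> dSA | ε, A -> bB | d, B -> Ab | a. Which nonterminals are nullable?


A nonterminal is nullable iff some alternative derives ε (directly, or every symbol in it is nullable)
Nullable: {S}


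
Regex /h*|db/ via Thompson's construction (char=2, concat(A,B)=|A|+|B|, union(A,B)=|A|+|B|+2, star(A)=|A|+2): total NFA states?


Syntax tree has 3 char leaf(s), 1 union(s), 1 star(s)
chars contribute 3×2 = 6; each union adds +2; each star adds +2
Total: 6 + 2 + 2 = 10 states


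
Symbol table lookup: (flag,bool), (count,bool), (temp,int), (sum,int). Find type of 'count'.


Lookup 'count' → type bool


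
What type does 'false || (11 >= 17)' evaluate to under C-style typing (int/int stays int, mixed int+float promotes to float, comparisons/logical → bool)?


Operand types: bool || bool
Rule: logical operators take bool operands and yield bool
Result type: bool


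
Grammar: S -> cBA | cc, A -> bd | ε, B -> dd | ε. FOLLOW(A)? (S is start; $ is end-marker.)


$ ∈ FOLLOW(S). For each A -> αBβ: add FIRST(β)\{ε} to FOLLOW(B); if β nullable, add FOLLOW(A).
FOLLOW(A) = {$}


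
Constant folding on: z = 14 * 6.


14 * 6 = 84 at compile time
Optimized: z = 84


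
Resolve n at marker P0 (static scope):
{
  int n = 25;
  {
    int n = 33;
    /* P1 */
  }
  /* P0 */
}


n declared in the same block as P0
n = 25


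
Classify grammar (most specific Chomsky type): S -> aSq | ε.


Single nonterminal LHS, but a^n q^n is not regular
Classification: Type 2 (Context-Free)


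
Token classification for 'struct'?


Pattern: reserved word
Type: KEYWORD


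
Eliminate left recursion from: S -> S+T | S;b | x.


Left-recursive alternatives: S+T, S;b; non-recursive: x
Introduce S': S -> xS', S' -> +TS' | ;bS' | ε


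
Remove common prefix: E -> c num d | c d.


Common prefix: 'c'
Factored: E -> c E', E' -> num d | d


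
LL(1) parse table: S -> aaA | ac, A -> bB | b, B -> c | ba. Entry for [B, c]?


For [B, c]: 'c' ∈ FIRST(c)
Entry: B -> c


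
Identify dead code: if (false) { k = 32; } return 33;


condition is constant false, so the whole block is unreachable
Dead: 'if (false) { k = 32; }'


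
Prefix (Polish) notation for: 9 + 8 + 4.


left-to-right (same/higher precedence on left): tree is (+ (+ 9 8) 4)
Prefix: + + 9 8 4


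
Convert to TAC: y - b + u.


Break into single-operator statements:
t1 = y - b
t2 = t1 + u


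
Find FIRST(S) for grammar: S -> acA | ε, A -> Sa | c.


Per alternative of S: FIRST(acA) = {a}; FIRST(ε) = {ε}
FIRST(S) = {a, ε}


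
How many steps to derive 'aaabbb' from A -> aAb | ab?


Derivation: A => aAb => aaAbb => aaabbb
Steps: 3


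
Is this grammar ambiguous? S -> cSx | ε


balanced c^n…x^n: each string has a unique parse
Unambiguous


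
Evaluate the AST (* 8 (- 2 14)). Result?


Evaluate inner: (- 2 14) = -12
Evaluate root: (* 8 -12) = -96
Result: -96


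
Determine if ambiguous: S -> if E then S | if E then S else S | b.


dangling else: 'if E then if E then b else b' parses two ways
Ambiguous


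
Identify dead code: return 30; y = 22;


statement follows a return and is unreachable
Dead: 'y = 22'


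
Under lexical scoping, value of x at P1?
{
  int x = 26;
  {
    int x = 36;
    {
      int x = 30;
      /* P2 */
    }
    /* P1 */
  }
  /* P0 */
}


x declared in the same block as P1
x = 36


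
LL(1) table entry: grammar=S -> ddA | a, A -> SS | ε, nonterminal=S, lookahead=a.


For [S, a]: 'a' ∈ FIRST(a)
Entry: S -> a


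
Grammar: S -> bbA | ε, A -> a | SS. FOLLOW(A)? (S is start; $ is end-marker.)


$ ∈ FOLLOW(S). For each A -> αBβ: add FIRST(β)\{ε} to FOLLOW(B); if β nullable, add FOLLOW(A).
FOLLOW(A) = {$, b}


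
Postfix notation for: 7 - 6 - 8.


Left to right (same or higher precedence on left)
Postfix: 7 6 - 8 -


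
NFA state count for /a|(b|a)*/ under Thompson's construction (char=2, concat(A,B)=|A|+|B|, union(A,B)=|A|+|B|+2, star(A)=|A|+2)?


Syntax tree has 3 char leaf(s), 2 union(s), 1 star(s)
chars contribute 3×2 = 6; each union adds +2; each star adds +2
Total: 6 + 4 + 2 = 12 states


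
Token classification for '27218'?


Pattern: digits only
Type: INTEGER_LITERAL


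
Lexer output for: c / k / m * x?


Scan left to right, longest-match per lexeme
Tokens: ID(c), OP(/), ID(k), OP(/), ID(m), OP(*), ID(x)


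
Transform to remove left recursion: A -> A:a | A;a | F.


Left-recursive alternatives: A:a, A;a; non-recursive: F
Introduce A': A -> FA', A' -> :aA' | ;aA' | ε


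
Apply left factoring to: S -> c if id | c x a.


Common prefix: 'c'
Factored: S -> c S', S' -> if id | x a


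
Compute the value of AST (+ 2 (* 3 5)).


Evaluate inner: (* 3 5) = 15
Evaluate root: (+ 2 15) = 17
Result: 17


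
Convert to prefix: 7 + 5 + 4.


left-to-right (same/higher precedence on left): tree is (+ (+ 7 5) 4)
Prefix: + + 7 5 4


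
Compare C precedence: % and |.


'%' is multiplicative (level 10); '|' is bitwise OR (level 3)
Higher level binds tighter
'%' has higher precedence than '|'


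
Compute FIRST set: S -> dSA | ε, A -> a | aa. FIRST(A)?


Per alternative of A: FIRST(a) = {a}; FIRST(aa) = {a}
FIRST(A) = {a}


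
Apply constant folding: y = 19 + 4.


19 + 4 = 23 at compile time
Optimized: y = 23


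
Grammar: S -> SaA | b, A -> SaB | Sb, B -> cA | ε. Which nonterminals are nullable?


A nonterminal is nullable iff some alternative derives ε (directly, or every symbol in it is nullable)
Nullable: {B}


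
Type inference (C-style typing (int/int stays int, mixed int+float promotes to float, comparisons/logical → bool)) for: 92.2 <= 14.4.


Operand types: float <= float
Rule: comparison yields bool
Result type: bool


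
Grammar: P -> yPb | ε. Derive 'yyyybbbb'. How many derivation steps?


Derivation: P => yPb => yyPbb => yyyPbbb => yyyyPbbbb => yyyybbbb
Steps: 5


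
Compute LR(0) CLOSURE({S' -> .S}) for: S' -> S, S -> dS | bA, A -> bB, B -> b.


Start: S' -> .S
For each item with dot before a nonterminal B, add B -> .γ for every B-production
Closure: [S' -> .S, S -> .dS, S -> .bA]


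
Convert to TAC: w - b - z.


Break into single-operator statements:
t1 = w - b
t2 = t1 - z


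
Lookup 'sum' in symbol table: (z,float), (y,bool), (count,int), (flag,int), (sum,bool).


Lookup 'sum' → type bool


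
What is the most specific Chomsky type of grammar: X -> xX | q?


Right-linear: every RHS is a terminal or a terminal followed by one nonterminal
Classification: Type 3 (Regular)


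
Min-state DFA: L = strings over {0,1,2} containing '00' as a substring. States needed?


KMP-style automaton: 2 progress states + 1 absorbing accept = 3
Minimal DFA: 3 states


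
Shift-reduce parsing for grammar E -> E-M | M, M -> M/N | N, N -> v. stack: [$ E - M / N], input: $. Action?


handle 'M/N' on top
Action: reduce (M -> M/N)


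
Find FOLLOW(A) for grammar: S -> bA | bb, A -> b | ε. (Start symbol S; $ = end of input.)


$ ∈ FOLLOW(S). For each A -> αBβ: add FIRST(β)\{ε} to FOLLOW(B); if β nullable, add FOLLOW(A).
FOLLOW(A) = {$}


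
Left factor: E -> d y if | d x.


Common prefix: 'd'
Factored: E -> d E', E' -> y if | x


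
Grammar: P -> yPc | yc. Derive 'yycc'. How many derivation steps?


Derivation: P => yPc => yycc
Steps: 2


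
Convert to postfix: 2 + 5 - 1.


Left to right (same or higher precedence on left)
Postfix: 2 5 + 1 -


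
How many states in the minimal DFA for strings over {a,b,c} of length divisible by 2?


Track length mod 2: states 0..1, accept at 0
Minimal DFA: 2 states


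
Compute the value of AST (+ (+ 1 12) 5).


Evaluate inner: (+ 1 12) = 13
Evaluate root: (+ 13 5) = 18
Result: 18


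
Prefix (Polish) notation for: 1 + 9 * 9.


'*' binds tighter: tree is (+ 1 (* 9 9))
Prefix: + 1 * 9 9


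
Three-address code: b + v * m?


Break into single-operator statements:
t1 = v * m
t2 = b + t1


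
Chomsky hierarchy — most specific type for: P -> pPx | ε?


Single nonterminal LHS, but p^n x^n is not regular
Classification: Type 2 (Context-Free)


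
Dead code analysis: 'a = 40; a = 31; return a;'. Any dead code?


first assignment to a is overwritten before any read
Dead: 'a = 40'


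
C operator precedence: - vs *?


'*' is multiplicative (level 10); '-' is additive (level 9)
Higher level binds tighter
'*' has higher precedence than '-'
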